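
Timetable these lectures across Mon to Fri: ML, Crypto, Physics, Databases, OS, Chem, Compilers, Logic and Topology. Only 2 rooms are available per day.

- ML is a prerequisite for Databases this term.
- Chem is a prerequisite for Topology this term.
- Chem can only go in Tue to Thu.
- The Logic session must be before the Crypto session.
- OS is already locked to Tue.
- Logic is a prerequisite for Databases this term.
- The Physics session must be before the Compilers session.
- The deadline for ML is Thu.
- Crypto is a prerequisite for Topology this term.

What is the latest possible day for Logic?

Wed

Downstream work caps Logic at Wed.
Logic at Wed is achievable: Physics -> Mon; Logic -> Wed; Crypto -> Thu; Compilers -> Wed; Chem -> Tue; OS -> Tue; Topology -> Fri; Databases -> Thu; ML -> Mon.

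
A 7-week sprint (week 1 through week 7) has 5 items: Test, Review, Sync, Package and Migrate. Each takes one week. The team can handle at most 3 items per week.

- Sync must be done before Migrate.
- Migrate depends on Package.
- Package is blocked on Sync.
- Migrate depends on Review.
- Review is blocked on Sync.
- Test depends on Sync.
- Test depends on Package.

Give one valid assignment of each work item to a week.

Package in week 2, Migrate in week 3, Review in week 2, Sync in week 1, Test in week 3

Checking: Review(week 2) before Migrate(week 3); Sync(week 1) before Package(week 2); Package(week 2) before Migrate(week 3); Sync(week 1) before Migrate(week 3); Sync(week 1) before Review(week 2); Package(week 2) before Test(week 3); Sync(week 1) before Test(week 3); max 2 per week (cap 3).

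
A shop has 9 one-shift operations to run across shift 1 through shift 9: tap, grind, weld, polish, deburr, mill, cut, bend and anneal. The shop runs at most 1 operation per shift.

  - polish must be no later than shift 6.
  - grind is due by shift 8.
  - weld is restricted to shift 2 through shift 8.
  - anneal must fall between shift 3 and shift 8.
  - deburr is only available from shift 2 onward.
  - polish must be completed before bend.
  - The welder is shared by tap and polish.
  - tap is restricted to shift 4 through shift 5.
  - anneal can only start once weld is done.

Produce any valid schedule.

deburr=shift 6; tap=shift 4; cut=shift 9; weld=shift 2; bend=shift 7; grind=shift 5; anneal=shift 3; mill=shift 8; polish=shift 1

Checking: weld(shift 2) before anneal(shift 3); polish(shift 1) before bend(shift 7); tap(shift 4) != polish(shift 1); anneal=shift 3 in [shift 3,shift 8]; deburr=shift 6 in [shift 2,shift 9]; tap=shift 4 in [shift 4,shift 5]; grind=shift 5 in [shift 1,shift 8]; polish=shift 1 in [shift 1,shift 6]; weld=shift 2 in [shift 2,shift 8]; max 1 per shift (cap 1).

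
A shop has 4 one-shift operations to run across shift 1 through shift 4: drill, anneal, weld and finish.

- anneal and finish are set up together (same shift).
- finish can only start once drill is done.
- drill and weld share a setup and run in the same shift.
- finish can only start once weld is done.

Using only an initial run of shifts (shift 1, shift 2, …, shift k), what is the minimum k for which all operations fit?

The precedence chain requires at least 2 distinct shifts.
2 works (last occupied shift: shift 2): for example finish -> shift 2, weld -> shift 1, anneal -> shift 2, drill -> shift 1.

2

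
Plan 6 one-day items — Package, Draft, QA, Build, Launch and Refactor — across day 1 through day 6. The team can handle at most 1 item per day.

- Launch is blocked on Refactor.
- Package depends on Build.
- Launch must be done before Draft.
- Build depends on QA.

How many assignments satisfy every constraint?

20

Splitting on Package: it can be day 3 (1), day 4 (3), day 5 (6), day 6 (10). Listing each branch's schedules as (Draft, QA, Build, Launch, Refactor) by day number:
Package=day 3: (6,1,2,5,4) — 1.
Package=day 4: (6,1,2,5,3) (6,1,3,5,2) (6,2,3,5,1) — 3.
Package=day 5: (6,1,2,4,3) (6,1,3,4,2) (6,1,4,3,2) (6,2,3,4,1) (6,2,4,3,1) (6,3,4,2,1) — 6.
Package=day 6: (3,4,5,2,1) (4,1,5,3,2) (4,2,5,3,1) (4,3,5,2,1) (5,1,2,4,3) (5,1,3,4,2) (5,1,4,3,2) (5,2,3,4,1) (5,2,4,3,1) (5,3,4,2,1) — 10.
Summing: 1 + 3 + 6 + 10 = 20.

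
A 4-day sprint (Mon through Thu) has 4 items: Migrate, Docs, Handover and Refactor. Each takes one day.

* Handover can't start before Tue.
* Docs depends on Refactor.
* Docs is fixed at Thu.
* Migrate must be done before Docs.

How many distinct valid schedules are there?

27

Splitting on Migrate: it can be Mon (9), Tue (9), Wed (9). Listing each branch's schedules as (Docs, Handover, Refactor):
Migrate=Mon: (Thu,Tue,Mon) (Thu,Tue,Tue) (Thu,Tue,Wed) (Thu,Wed,Mon) (Thu,Wed,Tue) (Thu,Wed,Wed) (Thu,Thu,Mon) (Thu,Thu,Tue) (Thu,Thu,Wed) — 9.
Migrate=Tue: (Thu,Tue,Mon) (Thu,Tue,Tue) (Thu,Tue,Wed) (Thu,Wed,Mon) (Thu,Wed,Tue) (Thu,Wed,Wed) (Thu,Thu,Mon) (Thu,Thu,Tue) (Thu,Thu,Wed) — 9.
Migrate=Wed: (Thu,Tue,Mon) (Thu,Tue,Tue) (Thu,Tue,Wed) (Thu,Wed,Mon) (Thu,Wed,Tue) (Thu,Wed,Wed) (Thu,Thu,Mon) (Thu,Thu,Tue) (Thu,Thu,Wed) — 9.
Summing: 9 + 9 + 9 = 27.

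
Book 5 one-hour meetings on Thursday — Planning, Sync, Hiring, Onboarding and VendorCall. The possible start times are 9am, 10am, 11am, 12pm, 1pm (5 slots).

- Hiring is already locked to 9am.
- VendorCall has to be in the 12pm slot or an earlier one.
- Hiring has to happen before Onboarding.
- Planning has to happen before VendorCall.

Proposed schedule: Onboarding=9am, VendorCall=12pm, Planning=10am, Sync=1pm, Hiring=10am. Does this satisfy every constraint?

Invalid. Hiring has to happen before Onboarding.

VendorCall has to be in the 12pm slot or an earlier one — holds.
Planning has to happen before VendorCall — holds.
Hiring is already locked to 9am — violated.
Hiring has to happen before Onboarding — violated.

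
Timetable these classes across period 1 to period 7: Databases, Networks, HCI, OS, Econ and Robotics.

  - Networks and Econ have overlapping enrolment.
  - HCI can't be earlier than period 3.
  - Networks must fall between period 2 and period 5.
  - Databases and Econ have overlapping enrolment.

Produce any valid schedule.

Networks=period 2, Databases=period 1, Robotics=period 1, Econ=period 3, HCI=period 3, OS=period 1

Checking: Networks(period 2) != Econ(period 3); Databases(period 1) != Econ(period 3); HCI=period 3 in [period 3,period 7]; Networks=period 2 in [period 2,period 5].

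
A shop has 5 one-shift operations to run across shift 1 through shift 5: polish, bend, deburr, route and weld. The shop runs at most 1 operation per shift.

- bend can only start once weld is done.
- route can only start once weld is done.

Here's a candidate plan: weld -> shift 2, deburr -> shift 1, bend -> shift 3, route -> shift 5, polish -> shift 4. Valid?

Yes, all constraints hold

The shop runs at most 1 operation per shift — holds.
bend can only start once weld is done — holds.
route can only start once weld is done — holds.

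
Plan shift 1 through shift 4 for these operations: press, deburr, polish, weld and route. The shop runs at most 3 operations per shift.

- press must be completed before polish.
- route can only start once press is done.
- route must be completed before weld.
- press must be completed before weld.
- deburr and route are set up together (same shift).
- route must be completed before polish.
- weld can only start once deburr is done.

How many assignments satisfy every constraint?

6

Splitting on press: it can be shift 1 (5), shift 2 (1). Listing each branch's schedules as (deburr, polish, weld, route) by shift number:
press=shift 1: (2,3,3,2) (2,3,4,2) (2,4,3,2) (2,4,4,2) (3,4,4,3) — 5.
press=shift 2: (3,4,4,3) — 1.
Summing: 5 + 1 = 6.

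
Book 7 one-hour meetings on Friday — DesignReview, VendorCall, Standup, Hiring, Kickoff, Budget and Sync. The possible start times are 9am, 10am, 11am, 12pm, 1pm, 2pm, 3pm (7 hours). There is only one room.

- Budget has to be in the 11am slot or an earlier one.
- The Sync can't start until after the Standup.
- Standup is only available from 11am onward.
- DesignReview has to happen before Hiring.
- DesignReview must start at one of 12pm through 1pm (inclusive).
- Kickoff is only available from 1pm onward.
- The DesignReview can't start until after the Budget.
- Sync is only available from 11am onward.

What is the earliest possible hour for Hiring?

1pm

Precedence pushes Hiring to at least 1pm.
Hiring at 1pm is achievable: Budget -> 9am; Sync -> 3pm; Kickoff -> 2pm; Hiring -> 1pm; VendorCall -> 10am; DesignReview -> 12pm; Standup -> 11am.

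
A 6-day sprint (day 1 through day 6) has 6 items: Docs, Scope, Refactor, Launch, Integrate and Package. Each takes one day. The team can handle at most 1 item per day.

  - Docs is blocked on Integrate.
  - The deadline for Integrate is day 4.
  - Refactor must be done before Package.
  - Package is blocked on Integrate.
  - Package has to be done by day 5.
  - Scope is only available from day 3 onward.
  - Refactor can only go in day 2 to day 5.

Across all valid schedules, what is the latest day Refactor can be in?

Refactor is available from day 2; Refactor's own window allows nothing later than day 5; downstream work caps Refactor at day 4.
Refactor at day 4 is achievable: Launch=day 6, Docs=day 2, Scope=day 3, Integrate=day 1, Package=day 5, Refactor=day 4.

day 4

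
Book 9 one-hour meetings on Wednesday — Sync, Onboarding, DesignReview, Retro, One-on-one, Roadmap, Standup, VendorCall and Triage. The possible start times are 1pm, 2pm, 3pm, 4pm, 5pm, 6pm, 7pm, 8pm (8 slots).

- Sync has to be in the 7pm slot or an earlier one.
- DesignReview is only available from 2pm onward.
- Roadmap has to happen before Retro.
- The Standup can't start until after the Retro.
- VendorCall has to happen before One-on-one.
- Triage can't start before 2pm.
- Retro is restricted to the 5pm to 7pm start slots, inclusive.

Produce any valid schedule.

Onboarding=1pm, Roadmap=1pm, DesignReview=2pm, Triage=2pm, One-on-one=2pm, VendorCall=1pm, Standup=6pm, Retro=5pm, Sync=1pm

Checking: Retro(5pm) before Standup(6pm); VendorCall(1pm) before One-on-one(2pm); Roadmap(1pm) before Retro(5pm); Triage=2pm in [2pm,8pm]; Sync=1pm in [1pm,7pm]; Retro=5pm in [5pm,7pm]; DesignReview=2pm in [2pm,8pm].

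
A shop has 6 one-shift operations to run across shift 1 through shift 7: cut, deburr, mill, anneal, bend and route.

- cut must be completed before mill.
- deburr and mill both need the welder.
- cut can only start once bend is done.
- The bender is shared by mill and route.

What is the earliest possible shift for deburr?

deburr at shift 1 is achievable: route in shift 1; bend in shift 1; anneal in shift 1; deburr in shift 1; mill in shift 3; cut in shift 2.

shift 1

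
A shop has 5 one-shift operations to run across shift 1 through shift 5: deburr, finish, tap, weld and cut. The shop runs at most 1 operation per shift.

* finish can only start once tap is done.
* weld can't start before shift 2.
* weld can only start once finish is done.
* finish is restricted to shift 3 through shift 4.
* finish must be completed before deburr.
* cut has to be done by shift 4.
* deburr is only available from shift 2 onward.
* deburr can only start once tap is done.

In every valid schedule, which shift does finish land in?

Finish is available from shift 3; finish's own window allows nothing later than shift 4.
So finish is pinned to shift 3.

shift 3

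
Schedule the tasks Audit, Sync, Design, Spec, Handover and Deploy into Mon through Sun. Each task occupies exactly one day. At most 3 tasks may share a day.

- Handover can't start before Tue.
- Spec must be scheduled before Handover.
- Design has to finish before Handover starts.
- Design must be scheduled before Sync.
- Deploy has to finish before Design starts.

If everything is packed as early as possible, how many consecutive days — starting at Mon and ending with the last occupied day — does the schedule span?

3

The precedence chain requires at least 3 distinct days.
With at most 3 per day and 6 tasks, at least 2 days are needed.
3 works (last occupied day: Wed): for example Design -> Tue; Audit -> Mon; Sync -> Wed; Deploy -> Mon; Handover -> Wed; Spec -> Mon.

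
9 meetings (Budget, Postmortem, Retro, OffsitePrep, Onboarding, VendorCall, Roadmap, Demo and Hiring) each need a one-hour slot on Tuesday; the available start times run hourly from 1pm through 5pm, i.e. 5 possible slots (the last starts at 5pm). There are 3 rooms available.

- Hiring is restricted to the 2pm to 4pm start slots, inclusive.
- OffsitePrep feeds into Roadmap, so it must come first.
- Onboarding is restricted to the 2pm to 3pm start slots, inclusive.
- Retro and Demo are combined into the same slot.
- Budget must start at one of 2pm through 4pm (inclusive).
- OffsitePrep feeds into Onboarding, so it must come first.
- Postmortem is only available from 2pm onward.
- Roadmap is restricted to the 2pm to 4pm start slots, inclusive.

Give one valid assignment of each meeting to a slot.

Roadmap -> 2pm; Hiring -> 3pm; Demo -> 1pm; Budget -> 2pm; Postmortem -> 3pm; OffsitePrep -> 1pm; VendorCall -> 3pm; Retro -> 1pm; Onboarding -> 2pm

Checking: OffsitePrep(1pm) before Roadmap(2pm); OffsitePrep(1pm) before Onboarding(2pm); Retro = Demo = 1pm; Hiring=3pm in [2pm,4pm]; Onboarding=2pm in [2pm,3pm]; Budget=2pm in [2pm,4pm]; Roadmap=2pm in [2pm,4pm]; Postmortem=3pm in [2pm,5pm]; max 3 per slot (cap 3).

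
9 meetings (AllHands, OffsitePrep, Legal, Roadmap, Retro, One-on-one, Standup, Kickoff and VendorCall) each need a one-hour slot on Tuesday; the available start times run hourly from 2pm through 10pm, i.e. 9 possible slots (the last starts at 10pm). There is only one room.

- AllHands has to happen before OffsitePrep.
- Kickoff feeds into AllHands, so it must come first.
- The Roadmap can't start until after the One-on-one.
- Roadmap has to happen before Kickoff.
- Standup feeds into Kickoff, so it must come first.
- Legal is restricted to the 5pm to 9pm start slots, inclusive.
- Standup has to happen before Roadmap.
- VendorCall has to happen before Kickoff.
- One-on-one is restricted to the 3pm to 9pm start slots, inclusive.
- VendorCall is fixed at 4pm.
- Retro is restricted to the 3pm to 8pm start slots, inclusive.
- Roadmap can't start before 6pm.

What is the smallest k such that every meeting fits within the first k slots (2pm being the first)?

9 slots

The precedence chain requires at least 5 distinct slots.
With at most 1 per slot and 9 meetings, at least 9 slots are needed.
Propagating the time windows through the other constraints, OffsitePrep can't land before 9pm — that is slot 8 counting from 2pm — so the schedule must run through at least 8 slots.
9 works (last occupied slot: 10pm): for example VendorCall in 4pm, Standup in 2pm, AllHands in 9pm, Legal in 5pm, Roadmap in 6pm, Retro in 7pm, Kickoff in 8pm, OffsitePrep in 10pm, One-on-one in 3pm.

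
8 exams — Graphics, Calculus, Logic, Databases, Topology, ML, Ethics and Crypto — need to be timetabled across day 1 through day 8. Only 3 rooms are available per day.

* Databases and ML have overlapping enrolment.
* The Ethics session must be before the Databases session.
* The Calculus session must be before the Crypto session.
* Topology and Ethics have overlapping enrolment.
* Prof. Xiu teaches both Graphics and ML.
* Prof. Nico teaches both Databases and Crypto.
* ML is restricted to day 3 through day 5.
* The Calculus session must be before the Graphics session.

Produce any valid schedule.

Calculus=day 1, Logic=day 1, Graphics=day 2, Databases=day 2, Crypto=day 3, Topology=day 2, Ethics=day 1, ML=day 3

Checking: Calculus(day 1) before Graphics(day 2); Ethics(day 1) before Databases(day 2); Calculus(day 1) before Crypto(day 3); Topology(day 2) != Ethics(day 1); Databases(day 2) != Crypto(day 3); Databases(day 2) != ML(day 3); Graphics(day 2) != ML(day 3); ML=day 3 in [day 3,day 5]; max 3 per day (cap 3).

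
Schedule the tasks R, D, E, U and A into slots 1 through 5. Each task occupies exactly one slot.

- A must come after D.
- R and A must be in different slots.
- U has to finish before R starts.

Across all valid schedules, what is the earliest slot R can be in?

Precedence pushes R to at least 2.
R at 2 is achievable: E=1, R=2, D=1, U=1, A=3.

2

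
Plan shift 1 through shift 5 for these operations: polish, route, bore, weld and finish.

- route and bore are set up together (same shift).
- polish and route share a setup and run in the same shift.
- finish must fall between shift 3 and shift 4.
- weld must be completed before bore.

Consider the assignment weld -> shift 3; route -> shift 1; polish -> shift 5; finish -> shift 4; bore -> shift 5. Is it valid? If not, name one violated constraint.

Invalid. polish and route share a setup and run in the same shift.

weld must be completed before bore — holds.
finish must fall between shift 3 and shift 4 — holds.
polish and route share a setup and run in the same shift — violated.
route and bore are set up together (same shift) — violated.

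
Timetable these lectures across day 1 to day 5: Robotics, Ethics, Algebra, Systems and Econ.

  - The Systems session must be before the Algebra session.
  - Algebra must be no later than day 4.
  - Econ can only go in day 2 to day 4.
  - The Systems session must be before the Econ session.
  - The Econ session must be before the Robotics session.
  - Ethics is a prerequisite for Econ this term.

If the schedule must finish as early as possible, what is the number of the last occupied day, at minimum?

day 3

The precedence chain requires at least 3 distinct days.
3 works (last occupied day: day 3): for example Econ in day 2, Algebra in day 2, Robotics in day 3, Ethics in day 1, Systems in day 1.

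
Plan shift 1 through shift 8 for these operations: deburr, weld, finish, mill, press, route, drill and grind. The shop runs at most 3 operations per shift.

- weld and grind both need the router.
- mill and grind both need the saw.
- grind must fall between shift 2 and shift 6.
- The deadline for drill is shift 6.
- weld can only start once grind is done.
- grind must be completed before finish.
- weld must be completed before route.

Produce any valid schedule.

route -> shift 4; grind -> shift 2; drill -> shift 1; deburr -> shift 1; mill -> shift 1; weld -> shift 3; finish -> shift 3; press -> shift 2

Checking: grind(shift 2) before finish(shift 3); grind(shift 2) before weld(shift 3); weld(shift 3) before route(shift 4); weld(shift 3) != grind(shift 2); mill(shift 1) != grind(shift 2); grind=shift 2 in [shift 2,shift 6]; drill=shift 1 in [shift 1,shift 6]; max 3 per shift (cap 3).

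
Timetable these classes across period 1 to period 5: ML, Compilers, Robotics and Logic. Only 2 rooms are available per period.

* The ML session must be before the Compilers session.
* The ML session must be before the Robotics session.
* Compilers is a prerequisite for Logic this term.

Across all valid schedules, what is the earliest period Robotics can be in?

period 2

Precedence pushes Robotics to at least period 2.
Robotics at period 2 is achievable: Logic=period 3, ML=period 1, Compilers=period 2, Robotics=period 2.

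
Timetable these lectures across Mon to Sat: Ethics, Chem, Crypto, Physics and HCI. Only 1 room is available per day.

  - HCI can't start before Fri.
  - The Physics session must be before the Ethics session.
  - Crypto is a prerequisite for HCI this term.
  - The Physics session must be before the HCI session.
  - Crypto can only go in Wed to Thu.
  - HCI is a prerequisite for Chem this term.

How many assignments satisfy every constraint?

Splitting on Ethics: it can be Tue (2), Wed (2), Thu (2). Listing each branch's schedules as (Chem, Crypto, Physics, HCI):
Ethics=Tue: (Sat,Wed,Mon,Fri) (Sat,Thu,Mon,Fri) — 2.
Ethics=Wed: (Sat,Thu,Mon,Fri) (Sat,Thu,Tue,Fri) — 2.
Ethics=Thu: (Sat,Wed,Mon,Fri) (Sat,Wed,Tue,Fri) — 2.
Summing: 2 + 2 + 2 = 6.

6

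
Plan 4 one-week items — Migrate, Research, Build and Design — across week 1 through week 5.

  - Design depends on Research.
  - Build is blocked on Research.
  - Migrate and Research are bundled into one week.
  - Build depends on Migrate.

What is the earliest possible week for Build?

Precedence pushes Build to at least week 2.
Build at week 2 is achievable: Design=week 2, Migrate=week 1, Build=week 2, Research=week 1.

week 2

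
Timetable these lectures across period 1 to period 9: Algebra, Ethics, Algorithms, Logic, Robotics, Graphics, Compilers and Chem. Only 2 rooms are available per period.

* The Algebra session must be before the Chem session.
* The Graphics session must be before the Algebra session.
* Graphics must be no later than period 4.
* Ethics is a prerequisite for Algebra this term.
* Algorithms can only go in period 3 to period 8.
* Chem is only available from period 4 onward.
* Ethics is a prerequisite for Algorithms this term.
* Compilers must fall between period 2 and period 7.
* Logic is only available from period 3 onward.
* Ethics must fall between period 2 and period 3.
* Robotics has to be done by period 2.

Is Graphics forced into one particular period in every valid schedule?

Graphics can be period 1 (e.g. Chem -> period 4, Robotics -> period 1, Compilers -> period 2, Algorithms -> period 3, Graphics -> period 1, Ethics -> period 2, Logic -> period 4, Algebra -> period 3) or period 2 (e.g. Algorithms=period 3, Robotics=period 1, Graphics=period 2, Algebra=period 3, Compilers=period 4, Logic=period 5, Chem=period 4, Ethics=period 2).

No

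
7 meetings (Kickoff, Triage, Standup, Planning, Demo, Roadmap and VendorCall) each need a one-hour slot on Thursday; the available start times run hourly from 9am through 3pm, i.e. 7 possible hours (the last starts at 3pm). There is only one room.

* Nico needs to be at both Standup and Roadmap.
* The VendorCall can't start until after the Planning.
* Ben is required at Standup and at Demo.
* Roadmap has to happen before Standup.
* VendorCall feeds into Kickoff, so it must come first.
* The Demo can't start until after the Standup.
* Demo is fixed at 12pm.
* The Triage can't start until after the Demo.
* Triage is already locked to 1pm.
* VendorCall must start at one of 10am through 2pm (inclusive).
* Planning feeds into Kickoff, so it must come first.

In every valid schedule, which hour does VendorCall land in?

VendorCall is available from 10am; VendorCall's own window allows nothing later than 2pm.
So VendorCall is pinned to 2pm.

2pm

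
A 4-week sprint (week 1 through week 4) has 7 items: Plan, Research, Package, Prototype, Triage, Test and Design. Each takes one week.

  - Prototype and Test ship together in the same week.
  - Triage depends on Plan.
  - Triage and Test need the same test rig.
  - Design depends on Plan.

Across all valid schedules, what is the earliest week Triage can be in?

Precedence pushes Triage to at least week 2.
Triage at week 2 is achievable: Triage in week 2; Plan in week 1; Package in week 1; Design in week 2; Research in week 1; Test in week 1; Prototype in week 1.

week 2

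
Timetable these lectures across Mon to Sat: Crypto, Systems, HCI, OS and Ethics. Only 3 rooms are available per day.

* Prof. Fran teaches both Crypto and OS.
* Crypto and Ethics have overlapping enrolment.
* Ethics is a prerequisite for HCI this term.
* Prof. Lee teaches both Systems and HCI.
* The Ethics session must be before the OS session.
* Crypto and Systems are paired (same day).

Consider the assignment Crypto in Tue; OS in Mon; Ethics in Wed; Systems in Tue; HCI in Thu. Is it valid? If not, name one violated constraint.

Invalid. The Ethics session must be before the OS session.

Only 3 rooms are available per day — holds.
Prof. Lee teaches both Systems and HCI — holds.
Crypto and Systems are paired (same day) — holds.
The Ethics session must be before the OS session — violated.
Prof. Fran teaches both Crypto and OS — holds.
Crypto and Ethics have overlapping enrolment — holds.
Ethics is a prerequisite for HCI this term — holds.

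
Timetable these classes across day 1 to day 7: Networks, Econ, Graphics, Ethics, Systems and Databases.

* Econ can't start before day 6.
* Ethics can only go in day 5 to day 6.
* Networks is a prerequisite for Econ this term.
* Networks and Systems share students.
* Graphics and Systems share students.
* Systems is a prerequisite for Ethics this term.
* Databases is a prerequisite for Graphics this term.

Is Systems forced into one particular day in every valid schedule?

No

Systems can be day 1 (e.g. Ethics in day 5, Econ in day 6, Databases in day 1, Graphics in day 2, Networks in day 2, Systems in day 1) or day 2 (e.g. Networks -> day 1; Econ -> day 6; Ethics -> day 5; Databases -> day 1; Graphics -> day 3; Systems -> day 2).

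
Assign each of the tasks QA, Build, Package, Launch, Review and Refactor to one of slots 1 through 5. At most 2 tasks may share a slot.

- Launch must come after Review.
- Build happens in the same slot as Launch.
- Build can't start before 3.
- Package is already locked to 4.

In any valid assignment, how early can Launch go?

3

Launch must be in the same slot as Build, which can't be before 3, so Launch is at least 3.
Launch at 3 is achievable: Refactor -> 2, Package -> 4, Build -> 3, QA -> 1, Launch -> 3, Review -> 1.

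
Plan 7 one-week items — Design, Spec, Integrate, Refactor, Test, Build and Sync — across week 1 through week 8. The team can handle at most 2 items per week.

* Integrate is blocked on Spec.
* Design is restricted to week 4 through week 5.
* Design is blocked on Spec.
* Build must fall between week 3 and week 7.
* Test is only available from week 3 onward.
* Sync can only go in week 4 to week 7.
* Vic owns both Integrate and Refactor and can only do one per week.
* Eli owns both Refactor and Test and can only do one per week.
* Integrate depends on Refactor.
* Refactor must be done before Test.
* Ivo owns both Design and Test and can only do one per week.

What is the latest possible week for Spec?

Downstream work caps Spec at week 4.
Spec at week 4 is achievable: Spec in week 4, Test in week 3, Design in week 5, Refactor in week 1, Integrate in week 5, Sync in week 4, Build in week 3.

week 4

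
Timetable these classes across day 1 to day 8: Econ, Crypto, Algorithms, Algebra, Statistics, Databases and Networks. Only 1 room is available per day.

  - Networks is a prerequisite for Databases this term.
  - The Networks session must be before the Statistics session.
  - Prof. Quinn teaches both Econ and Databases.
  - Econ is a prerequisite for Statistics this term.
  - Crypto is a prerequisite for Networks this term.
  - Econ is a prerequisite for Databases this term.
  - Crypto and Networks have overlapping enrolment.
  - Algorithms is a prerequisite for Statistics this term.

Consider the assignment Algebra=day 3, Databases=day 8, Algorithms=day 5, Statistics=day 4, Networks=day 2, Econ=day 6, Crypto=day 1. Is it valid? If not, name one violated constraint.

Algorithms is a prerequisite for Statistics this term — violated.
Prof. Quinn teaches both Econ and Databases — holds.
Crypto is a prerequisite for Networks this term — holds.
Networks is a prerequisite for Databases this term — holds.
Econ is a prerequisite for Statistics this term — violated.
Crypto and Networks have overlapping enrolment — holds.
Only 1 room is available per day — holds.
Econ is a prerequisite for Databases this term — holds.
The Networks session must be before the Statistics session — holds.

No. Econ is a prerequisite for Statistics this term is not satisfied.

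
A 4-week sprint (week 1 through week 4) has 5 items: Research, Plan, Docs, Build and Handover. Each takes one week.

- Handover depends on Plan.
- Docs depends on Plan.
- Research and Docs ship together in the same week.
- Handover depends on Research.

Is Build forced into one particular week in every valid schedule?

Build can be week 1 (e.g. Plan in week 1, Build in week 1, Research in week 2, Docs in week 2, Handover in week 3) or week 2 (e.g. Handover=week 3; Research=week 2; Docs=week 2; Plan=week 1; Build=week 2).

No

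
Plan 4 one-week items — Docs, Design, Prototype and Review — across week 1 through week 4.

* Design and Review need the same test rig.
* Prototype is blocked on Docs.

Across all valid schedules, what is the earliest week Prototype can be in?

week 2

Precedence pushes Prototype to at least week 2.
Prototype at week 2 is achievable: Review -> week 2, Prototype -> week 2, Docs -> week 1, Design -> week 1.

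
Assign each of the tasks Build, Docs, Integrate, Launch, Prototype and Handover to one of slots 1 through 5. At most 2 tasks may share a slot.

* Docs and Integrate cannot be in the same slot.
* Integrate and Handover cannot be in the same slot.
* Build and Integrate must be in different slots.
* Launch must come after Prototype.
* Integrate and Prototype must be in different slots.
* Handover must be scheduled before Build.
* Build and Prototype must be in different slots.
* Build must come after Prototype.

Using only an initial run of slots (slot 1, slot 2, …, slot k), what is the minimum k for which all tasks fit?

3 slots

The precedence chain requires at least 2 distinct slots.
With at most 2 per slot and 6 tasks, at least 3 slots are needed.
3 works (last occupied slot: 3): for example Integrate in 3, Docs in 2, Handover in 1, Prototype in 1, Build in 2, Launch in 3.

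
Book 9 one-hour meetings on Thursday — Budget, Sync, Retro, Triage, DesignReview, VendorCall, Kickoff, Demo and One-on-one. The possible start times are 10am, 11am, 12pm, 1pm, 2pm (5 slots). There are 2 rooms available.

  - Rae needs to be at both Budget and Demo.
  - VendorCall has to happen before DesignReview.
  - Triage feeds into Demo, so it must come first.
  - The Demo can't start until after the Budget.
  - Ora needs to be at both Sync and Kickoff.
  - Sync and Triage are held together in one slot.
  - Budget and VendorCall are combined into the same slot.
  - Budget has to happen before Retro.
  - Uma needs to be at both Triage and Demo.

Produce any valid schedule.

One-on-one=2pm, Budget=10am, Triage=11am, Kickoff=1pm, DesignReview=1pm, Sync=11am, Retro=12pm, VendorCall=10am, Demo=12pm

Checking: VendorCall(10am) before DesignReview(1pm); Budget(10am) before Retro(12pm); Budget(10am) before Demo(12pm); Triage(11am) before Demo(12pm); Budget(10am) != Demo(12pm); Triage(11am) != Demo(12pm); Sync(11am) != Kickoff(1pm); Budget = VendorCall = 10am; Sync = Triage = 11am; max 2 per slot (cap 2).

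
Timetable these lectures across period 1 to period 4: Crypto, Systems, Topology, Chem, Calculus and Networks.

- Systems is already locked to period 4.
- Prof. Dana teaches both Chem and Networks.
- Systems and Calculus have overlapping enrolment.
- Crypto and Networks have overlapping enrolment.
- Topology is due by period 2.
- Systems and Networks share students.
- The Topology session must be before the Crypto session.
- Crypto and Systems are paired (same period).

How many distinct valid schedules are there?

54

Splitting on Topology: it can be period 1 (27), period 2 (27). Listing each branch's schedules as (Crypto, Systems, Chem, Calculus, Networks) by period number:
Topology=period 1: (4,4,1,1,2) (4,4,1,1,3) (4,4,1,2,2) (4,4,1,2,3) (4,4,1,3,2) (4,4,1,3,3) (4,4,2,1,1) (4,4,2,1,3) (4,4,2,2,1) (4,4,2,2,3) (4,4,2,3,1) (4,4,2,3,3) (4,4,3,1,1) (4,4,3,1,2) (4,4,3,2,1) (4,4,3,2,2) (4,4,3,3,1) (4,4,3,3,2) (4,4,4,1,1) (4,4,4,1,2) (4,4,4,1,3) (4,4,4,2,1) (4,4,4,2,2) (4,4,4,2,3) (4,4,4,3,1) (4,4,4,3,2) (4,4,4,3,3) — 27.
Topology=period 2: (4,4,1,1,2) (4,4,1,1,3) (4,4,1,2,2) (4,4,1,2,3) (4,4,1,3,2) (4,4,1,3,3) (4,4,2,1,1) (4,4,2,1,3) (4,4,2,2,1) (4,4,2,2,3) (4,4,2,3,1) (4,4,2,3,3) (4,4,3,1,1) (4,4,3,1,2) (4,4,3,2,1) (4,4,3,2,2) (4,4,3,3,1) (4,4,3,3,2) (4,4,4,1,1) (4,4,4,1,2) (4,4,4,1,3) (4,4,4,2,1) (4,4,4,2,2) (4,4,4,2,3) (4,4,4,3,1) (4,4,4,3,2) (4,4,4,3,3) — 27.
Summing: 27 + 27 = 54.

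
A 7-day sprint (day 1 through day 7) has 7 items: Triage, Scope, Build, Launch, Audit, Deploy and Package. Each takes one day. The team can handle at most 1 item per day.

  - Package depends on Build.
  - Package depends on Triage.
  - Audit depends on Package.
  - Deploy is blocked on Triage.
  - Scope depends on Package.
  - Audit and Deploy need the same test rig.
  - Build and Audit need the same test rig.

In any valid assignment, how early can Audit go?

day 4

Precedence pushes Audit to at least day 3.
Audit at day 4 is achievable: Audit=day 4; Launch=day 7; Triage=day 1; Deploy=day 6; Scope=day 5; Package=day 3; Build=day 2.
Nothing earlier works — the conflict and capacity constraints rule out every day before day 4.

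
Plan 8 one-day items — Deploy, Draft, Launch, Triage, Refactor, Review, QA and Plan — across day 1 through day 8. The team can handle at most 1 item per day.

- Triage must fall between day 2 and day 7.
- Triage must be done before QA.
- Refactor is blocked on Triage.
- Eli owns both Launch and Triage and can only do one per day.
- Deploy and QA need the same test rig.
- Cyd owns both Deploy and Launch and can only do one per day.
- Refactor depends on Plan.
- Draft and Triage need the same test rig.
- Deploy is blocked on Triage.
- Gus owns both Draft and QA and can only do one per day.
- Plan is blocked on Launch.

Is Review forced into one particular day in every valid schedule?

No

Review can be day 1 (e.g. QA=day 7; Triage=day 2; Plan=day 4; Refactor=day 5; Draft=day 8; Launch=day 3; Deploy=day 6; Review=day 1) or day 2 (e.g. Refactor in day 5, QA in day 7, Launch in day 1, Plan in day 4, Review in day 2, Deploy in day 6, Triage in day 3, Draft in day 8).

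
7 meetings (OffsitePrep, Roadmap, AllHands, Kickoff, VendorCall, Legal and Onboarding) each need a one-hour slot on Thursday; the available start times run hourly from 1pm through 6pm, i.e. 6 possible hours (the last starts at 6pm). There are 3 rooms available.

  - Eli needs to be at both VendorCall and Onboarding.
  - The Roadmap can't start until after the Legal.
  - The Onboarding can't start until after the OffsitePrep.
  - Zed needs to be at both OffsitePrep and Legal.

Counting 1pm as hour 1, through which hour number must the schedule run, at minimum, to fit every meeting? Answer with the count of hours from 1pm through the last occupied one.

3

The precedence chain requires at least 2 distinct hours.
With at most 3 per hour and 7 meetings, at least 3 hours are needed.
3 works (last occupied hour: 3pm): for example OffsitePrep in 1pm; Legal in 2pm; Onboarding in 2pm; AllHands in 1pm; Kickoff in 1pm; Roadmap in 3pm; VendorCall in 3pm.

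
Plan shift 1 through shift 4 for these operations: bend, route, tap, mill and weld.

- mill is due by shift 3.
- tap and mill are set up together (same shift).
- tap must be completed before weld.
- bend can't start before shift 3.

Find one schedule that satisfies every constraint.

weld=shift 2; bend=shift 3; route=shift 1; mill=shift 1; tap=shift 1

Checking: tap(shift 1) before weld(shift 2); tap = mill = shift 1; bend=shift 3 in [shift 3,shift 4]; mill=shift 1 in [shift 1,shift 3].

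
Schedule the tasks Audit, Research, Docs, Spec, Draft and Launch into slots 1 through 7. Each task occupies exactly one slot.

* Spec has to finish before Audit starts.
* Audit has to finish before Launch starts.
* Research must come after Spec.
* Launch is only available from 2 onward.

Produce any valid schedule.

Docs=1; Research=2; Audit=2; Spec=1; Launch=3; Draft=1

Checking: Spec(1) before Audit(2); Audit(2) before Launch(3); Spec(1) before Research(2); Launch=3 in [2,7].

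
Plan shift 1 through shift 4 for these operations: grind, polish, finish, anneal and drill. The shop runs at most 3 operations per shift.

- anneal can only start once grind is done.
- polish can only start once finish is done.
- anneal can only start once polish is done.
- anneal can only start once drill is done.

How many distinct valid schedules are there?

31

Splitting on grind: it can be shift 1 (11), shift 2 (11), shift 3 (9). Listing each branch's schedules as (polish, finish, anneal, drill) by shift number:
grind=shift 1: (2,1,3,1) (2,1,3,2) (2,1,4,1) (2,1,4,2) (2,1,4,3) (3,1,4,1) (3,1,4,2) (3,1,4,3) (3,2,4,1) (3,2,4,2) (3,2,4,3) — 11.
grind=shift 2: (2,1,3,1) (2,1,3,2) (2,1,4,1) (2,1,4,2) (2,1,4,3) (3,1,4,1) (3,1,4,2) (3,1,4,3) (3,2,4,1) (3,2,4,2) (3,2,4,3) — 11.
grind=shift 3: (2,1,4,1) (2,1,4,2) (2,1,4,3) (3,1,4,1) (3,1,4,2) (3,1,4,3) (3,2,4,1) (3,2,4,2) (3,2,4,3) — 9.
Summing: 11 + 11 + 9 = 31.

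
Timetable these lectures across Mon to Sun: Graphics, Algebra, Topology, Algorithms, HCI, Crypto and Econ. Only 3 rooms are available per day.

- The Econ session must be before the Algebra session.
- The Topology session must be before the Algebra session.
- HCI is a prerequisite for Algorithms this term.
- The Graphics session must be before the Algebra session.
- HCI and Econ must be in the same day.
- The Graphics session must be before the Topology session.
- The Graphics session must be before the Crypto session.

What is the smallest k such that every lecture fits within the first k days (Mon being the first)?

The precedence chain requires at least 3 distinct days.
With at most 3 per day and 7 lectures, at least 3 days are needed.
3 works (last occupied day: Wed): for example HCI in Mon, Topology in Tue, Econ in Mon, Graphics in Mon, Algebra in Wed, Algorithms in Tue, Crypto in Tue.

3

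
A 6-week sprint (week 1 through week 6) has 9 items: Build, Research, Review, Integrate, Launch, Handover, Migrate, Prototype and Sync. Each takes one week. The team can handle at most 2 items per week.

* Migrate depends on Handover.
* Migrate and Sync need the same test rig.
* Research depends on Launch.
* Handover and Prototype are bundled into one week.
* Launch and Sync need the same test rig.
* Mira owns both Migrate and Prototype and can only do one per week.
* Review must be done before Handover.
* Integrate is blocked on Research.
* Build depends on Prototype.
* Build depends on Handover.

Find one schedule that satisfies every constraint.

Migrate -> week 4, Sync -> week 5, Review -> week 1, Prototype -> week 2, Research -> week 3, Integrate -> week 4, Handover -> week 2, Launch -> week 1, Build -> week 3

Checking: Launch(week 1) before Research(week 3); Review(week 1) before Handover(week 2); Handover(week 2) before Build(week 3); Prototype(week 2) before Build(week 3); Handover(week 2) before Migrate(week 4); Research(week 3) before Integrate(week 4); Launch(week 1) != Sync(week 5); Migrate(week 4) != Sync(week 5); Migrate(week 4) != Prototype(week 2); Handover = Prototype = week 2; max 2 per week (cap 2).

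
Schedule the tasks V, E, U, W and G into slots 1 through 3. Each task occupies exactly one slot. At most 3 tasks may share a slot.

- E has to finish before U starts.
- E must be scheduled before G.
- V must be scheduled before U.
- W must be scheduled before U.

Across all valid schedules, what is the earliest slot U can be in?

2

Precedence pushes U to at least 2.
U at 2 is achievable: V=1; E=1; W=1; U=2; G=2.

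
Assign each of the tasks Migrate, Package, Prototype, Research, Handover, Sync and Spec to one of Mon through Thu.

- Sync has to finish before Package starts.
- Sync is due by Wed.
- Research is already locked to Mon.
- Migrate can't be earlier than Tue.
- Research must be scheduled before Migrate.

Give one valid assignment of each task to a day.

Prototype in Mon, Research in Mon, Handover in Mon, Migrate in Tue, Spec in Mon, Sync in Mon, Package in Tue

Checking: Research(Mon) before Migrate(Tue); Sync(Mon) before Package(Tue); Migrate=Tue in [Tue,Thu]; Sync=Mon in [Mon,Wed]; Research=Mon in [Mon,Mon].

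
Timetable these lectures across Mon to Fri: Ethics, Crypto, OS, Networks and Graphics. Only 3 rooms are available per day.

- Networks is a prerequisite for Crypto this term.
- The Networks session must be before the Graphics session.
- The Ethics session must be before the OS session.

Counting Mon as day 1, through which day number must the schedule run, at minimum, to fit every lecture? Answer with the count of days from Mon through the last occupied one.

2 days

The precedence chain requires at least 2 distinct days.
With at most 3 per day and 5 lectures, at least 2 days are needed.
2 works (last occupied day: Tue): for example Networks=Mon; OS=Tue; Ethics=Mon; Crypto=Tue; Graphics=Tue.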